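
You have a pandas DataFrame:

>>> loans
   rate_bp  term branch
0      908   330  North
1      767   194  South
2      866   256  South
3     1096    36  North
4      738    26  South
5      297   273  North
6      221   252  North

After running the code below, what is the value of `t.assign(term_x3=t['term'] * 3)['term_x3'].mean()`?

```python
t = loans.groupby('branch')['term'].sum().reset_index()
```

group by branch, sum of term:
branch
North    891
South    476
Name: term, dtype: int64
reset_index():
  branch  term
0  North   891
1  South   476
add column term_x3 = t['term'] * 3:
  branch  term  term_x3
0  North   891     2673
1  South   476     1428
Reading off the mean of column 'term_x3', we get 2050.5.

2050.5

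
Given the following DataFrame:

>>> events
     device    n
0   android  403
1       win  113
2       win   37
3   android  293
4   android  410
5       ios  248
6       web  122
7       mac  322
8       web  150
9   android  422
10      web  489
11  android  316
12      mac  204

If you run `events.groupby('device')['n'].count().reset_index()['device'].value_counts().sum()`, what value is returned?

5

group by device, count of n:
device
android    5
ios        1
mac        2
web        3
win        2
Name: n, dtype: int64
reset_index():
    device  n
0  android  5
1      ios  1
2      mac  2
3      web  3
4      win  2
value_counts of device:
device
android    1
ios        1
mac        1
web        1
win        1
Name: count, dtype: int64
sum of the resulting series → 5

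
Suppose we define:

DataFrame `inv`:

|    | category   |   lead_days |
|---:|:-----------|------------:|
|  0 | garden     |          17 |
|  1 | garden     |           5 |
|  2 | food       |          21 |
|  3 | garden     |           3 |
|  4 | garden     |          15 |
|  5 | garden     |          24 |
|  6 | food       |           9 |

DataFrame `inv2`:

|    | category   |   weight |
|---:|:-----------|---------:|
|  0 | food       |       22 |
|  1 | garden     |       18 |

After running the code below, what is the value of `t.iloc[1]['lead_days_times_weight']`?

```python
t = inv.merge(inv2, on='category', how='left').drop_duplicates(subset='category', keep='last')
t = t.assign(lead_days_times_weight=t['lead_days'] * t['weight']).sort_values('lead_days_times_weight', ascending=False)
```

merge on 'category' (how='left') → 7 rows:
  category  lead_days  weight
0   garden         17      18
1   garden          5      18
2     food         21      22
3   garden          3      18
4   garden         15      18
5   garden         24      18
6     food          9      22
drop duplicate category (keep=last):
  category  lead_days  weight
5   garden         24      18
6     food          9      22
add column lead_days_times_weight = t['lead_days'] * t['weight']:
  category  lead_days  weight  lead_days_times_weight
5   garden         24      18                     432
6     food          9      22                     198
sort by lead_days_times_weight descending:
  category  lead_days  weight  lead_days_times_weight
5   garden         24      18                     432
6     food          9      22                     198
Then the value at position 1, column 'lead_days_times_weight': 198

198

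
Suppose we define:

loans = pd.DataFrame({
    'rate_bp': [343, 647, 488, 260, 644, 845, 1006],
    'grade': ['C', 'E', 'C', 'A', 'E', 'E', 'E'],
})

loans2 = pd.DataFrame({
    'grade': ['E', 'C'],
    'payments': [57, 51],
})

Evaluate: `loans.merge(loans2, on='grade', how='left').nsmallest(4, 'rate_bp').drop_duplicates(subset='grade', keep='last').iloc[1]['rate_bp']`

merge on 'grade' (how='left') → 7 rows:
   rate_bp grade  payments
0      343     C      51.0
1      647     E      57.0
2      488     C      51.0
3      260     A       NaN
4      644     E      57.0
5      845     E      57.0
6     1006     E      57.0
take 4 rows with smallest rate_bp:
   rate_bp grade  payments
3      260     A       NaN
0      343     C      51.0
2      488     C      51.0
4      644     E      57.0
drop duplicate grade (keep=last):
   rate_bp grade  payments
3      260     A       NaN
2      488     C      51.0
4      644     E      57.0
The value at position 1, column 'rate_bp' is 488.

488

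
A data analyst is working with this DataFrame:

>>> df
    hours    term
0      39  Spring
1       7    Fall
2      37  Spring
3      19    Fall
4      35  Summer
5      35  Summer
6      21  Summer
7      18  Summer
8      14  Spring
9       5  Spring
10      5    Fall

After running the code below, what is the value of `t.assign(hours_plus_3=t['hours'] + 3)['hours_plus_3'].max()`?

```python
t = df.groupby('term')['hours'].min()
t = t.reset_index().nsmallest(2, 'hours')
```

group by term, min of hours:
term
Fall       5
Spring     5
Summer    18
Name: hours, dtype: int64
reset_index():
     term  hours
0    Fall      5
1  Spring      5
2  Summer     18
take 2 rows with smallest hours:
     term  hours
0    Fall      5
1  Spring      5
add column hours_plus_3 = t['hours'] + 3:
     term  hours  hours_plus_3
0    Fall      5             8
1  Spring      5             8
Hence 8.

8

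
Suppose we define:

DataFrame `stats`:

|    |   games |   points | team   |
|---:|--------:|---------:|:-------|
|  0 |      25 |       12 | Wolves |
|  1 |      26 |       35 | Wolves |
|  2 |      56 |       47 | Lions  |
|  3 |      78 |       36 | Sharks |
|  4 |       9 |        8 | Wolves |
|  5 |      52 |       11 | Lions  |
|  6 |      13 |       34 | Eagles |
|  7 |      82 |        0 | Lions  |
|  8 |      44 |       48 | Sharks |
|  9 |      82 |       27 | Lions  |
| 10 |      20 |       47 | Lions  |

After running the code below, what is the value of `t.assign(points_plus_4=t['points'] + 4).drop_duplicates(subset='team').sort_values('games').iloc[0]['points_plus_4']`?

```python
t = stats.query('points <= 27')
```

16

filter rows where points <= 27:
   games  points    team
0     25      12  Wolves
4      9       8  Wolves
5     52      11   Lions
7     82       0   Lions
9     82      27   Lions
add column points_plus_4 = t['points'] + 4:
   games  points    team  points_plus_4
0     25      12  Wolves             16
4      9       8  Wolves             12
5     52      11   Lions             15
7     82       0   Lions              4
9     82      27   Lions             31
drop duplicate team (keep=first):
   games  points    team  points_plus_4
0     25      12  Wolves             16
5     52      11   Lions             15
sort by games:
   games  points    team  points_plus_4
0     25      12  Wolves             16
5     52      11   Lions             15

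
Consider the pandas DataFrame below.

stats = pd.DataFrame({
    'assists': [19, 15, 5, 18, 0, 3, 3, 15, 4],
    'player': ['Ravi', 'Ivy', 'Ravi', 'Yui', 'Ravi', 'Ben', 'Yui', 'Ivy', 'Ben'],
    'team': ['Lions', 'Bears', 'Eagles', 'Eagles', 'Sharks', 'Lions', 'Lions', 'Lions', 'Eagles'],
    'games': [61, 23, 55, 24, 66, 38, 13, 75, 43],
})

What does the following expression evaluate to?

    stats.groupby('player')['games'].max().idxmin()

group by player, max of games:
player
Ben     43
Ivy     75
Ravi    66
Yui     24
Name: games, dtype: int64
Reading off the label with the smallest value, we get Yui.

Yui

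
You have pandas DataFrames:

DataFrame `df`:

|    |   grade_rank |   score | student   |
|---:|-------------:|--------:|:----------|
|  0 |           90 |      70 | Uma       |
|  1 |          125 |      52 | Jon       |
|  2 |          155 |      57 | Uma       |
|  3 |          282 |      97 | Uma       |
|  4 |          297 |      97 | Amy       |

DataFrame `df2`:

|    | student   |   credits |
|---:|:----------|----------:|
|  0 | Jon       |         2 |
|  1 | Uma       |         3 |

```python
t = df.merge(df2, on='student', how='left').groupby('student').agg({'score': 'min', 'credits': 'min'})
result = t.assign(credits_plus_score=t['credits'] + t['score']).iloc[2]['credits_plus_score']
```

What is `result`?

60.0

merge on 'student' (how='left') → 5 rows:
   grade_rank  score student  credits
0          90     70     Uma      3.0
1         125     52     Jon      2.0
2         155     57     Uma      3.0
3         282     97     Uma      3.0
4         297     97     Amy      NaN
group by student: min(score), min(credits):
         score  credits
student                
Amy         97      NaN
Jon         52      2.0
Uma         57      3.0
add column credits_plus_score = t['credits'] + t['score']:
         score  credits  credits_plus_score
student                                    
Amy         97      NaN                 NaN
Jon         52      2.0                54.0
Uma         57      3.0                60.0
Then the value at position 2, column 'credits_plus_score': 60.0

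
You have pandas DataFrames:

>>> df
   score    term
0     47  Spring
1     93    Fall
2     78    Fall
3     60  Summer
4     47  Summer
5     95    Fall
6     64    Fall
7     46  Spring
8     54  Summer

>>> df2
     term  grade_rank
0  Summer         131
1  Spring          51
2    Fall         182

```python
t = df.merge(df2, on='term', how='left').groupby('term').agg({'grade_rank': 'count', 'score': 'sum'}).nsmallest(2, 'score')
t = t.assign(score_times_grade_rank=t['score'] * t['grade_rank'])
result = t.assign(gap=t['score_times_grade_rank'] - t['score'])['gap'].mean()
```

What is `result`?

merge on 'term' (how='left') → 9 rows:
   score    term  grade_rank
0     47  Spring          51
1     93    Fall         182
2     78    Fall         182
3     60  Summer         131
4     47  Summer         131
5     95    Fall         182
6     64    Fall         182
7     46  Spring          51
8     54  Summer         131
group by term: count(grade_rank), sum(score):
        grade_rank  score
term                     
Fall             4    330
Spring           2     93
Summer           3    161
take 2 rows with smallest score:
        grade_rank  score
term                     
Spring           2     93
Summer           3    161
add column score_times_grade_rank = t['score'] * t['grade_rank']:
        grade_rank  score  score_times_grade_rank
term                                             
Spring           2     93                     186
Summer           3    161                     483
add column gap = t['score_times_grade_rank'] - t['score']:
        grade_rank  score  score_times_grade_rank  gap
term                                                  
Spring           2     93                     186   93
Summer           3    161                     483  322

207.5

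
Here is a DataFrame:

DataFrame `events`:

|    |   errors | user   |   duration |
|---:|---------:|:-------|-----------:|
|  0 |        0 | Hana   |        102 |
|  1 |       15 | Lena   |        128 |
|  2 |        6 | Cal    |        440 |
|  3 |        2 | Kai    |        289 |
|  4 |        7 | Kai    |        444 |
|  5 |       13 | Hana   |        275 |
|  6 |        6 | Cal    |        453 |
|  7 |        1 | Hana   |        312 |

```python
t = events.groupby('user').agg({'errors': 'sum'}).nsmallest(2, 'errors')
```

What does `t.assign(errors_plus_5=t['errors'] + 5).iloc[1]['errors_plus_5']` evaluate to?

group by user, sum of errors:
      errors
user        
Cal       12
Hana      14
Kai        9
Lena      15
take 2 rows with smallest errors:
      errors
user        
Kai        9
Cal       12
add column errors_plus_5 = t['errors'] + 5:
      errors  errors_plus_5
user                       
Kai        9             14
Cal       12             17

17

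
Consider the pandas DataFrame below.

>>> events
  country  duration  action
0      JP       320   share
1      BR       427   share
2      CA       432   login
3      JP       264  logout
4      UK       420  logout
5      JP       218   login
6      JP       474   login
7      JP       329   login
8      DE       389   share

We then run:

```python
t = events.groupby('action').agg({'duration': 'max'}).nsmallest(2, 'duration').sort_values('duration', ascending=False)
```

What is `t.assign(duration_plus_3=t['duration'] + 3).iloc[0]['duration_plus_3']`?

group by action, max of duration:
        duration
action          
login        474
logout       420
share        427
take 2 rows with smallest duration:
        duration
action          
logout       420
share        427
sort by duration descending:
        duration
action          
share        427
logout       420
add column duration_plus_3 = t['duration'] + 3:
        duration  duration_plus_3
action                           
share        427              430
logout       420              423
The value at position 0, column 'duration_plus_3' is 430.

430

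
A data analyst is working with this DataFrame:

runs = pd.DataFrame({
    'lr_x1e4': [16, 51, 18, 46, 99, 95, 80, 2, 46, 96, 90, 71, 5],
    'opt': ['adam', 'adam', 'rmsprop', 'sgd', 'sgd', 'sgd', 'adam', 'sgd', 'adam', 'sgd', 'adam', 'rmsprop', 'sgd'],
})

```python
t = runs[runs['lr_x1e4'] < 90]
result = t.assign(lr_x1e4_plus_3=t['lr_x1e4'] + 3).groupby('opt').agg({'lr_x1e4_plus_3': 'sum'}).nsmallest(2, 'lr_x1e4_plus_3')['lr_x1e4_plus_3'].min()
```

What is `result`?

filter rows where lr_x1e4 < 90:
    lr_x1e4      opt
0        16     adam
1        51     adam
2        18  rmsprop
3        46      sgd
6        80     adam
7         2      sgd
8        46     adam
11       71  rmsprop
12        5      sgd
add column lr_x1e4_plus_3 = t['lr_x1e4'] + 3:
    lr_x1e4      opt  lr_x1e4_plus_3
0        16     adam              19
1        51     adam              54
2        18  rmsprop              21
3        46      sgd              49
6        80     adam              83
7         2      sgd               5
8        46     adam              49
11       71  rmsprop              74
12        5      sgd               8
group by opt, sum of lr_x1e4_plus_3:
         lr_x1e4_plus_3
opt                    
adam                205
rmsprop              95
sgd                  62
take 2 rows with smallest lr_x1e4_plus_3:
         lr_x1e4_plus_3
opt                    
sgd                  62
rmsprop              95
Finally, min of column 'lr_x1e4_plus_3' = 62.

62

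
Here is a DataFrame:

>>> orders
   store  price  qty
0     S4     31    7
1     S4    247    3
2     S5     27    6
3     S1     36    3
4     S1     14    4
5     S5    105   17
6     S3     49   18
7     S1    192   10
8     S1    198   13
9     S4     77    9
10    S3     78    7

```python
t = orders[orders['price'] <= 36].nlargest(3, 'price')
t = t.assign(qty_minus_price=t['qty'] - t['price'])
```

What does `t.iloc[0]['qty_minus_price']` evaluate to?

filter rows where price <= 36:
  store  price  qty
0    S4     31    7
2    S5     27    6
3    S1     36    3
4    S1     14    4
take 3 rows with largest price:
  store  price  qty
3    S1     36    3
0    S4     31    7
2    S5     27    6
add column qty_minus_price = t['qty'] - t['price']:
  store  price  qty  qty_minus_price
3    S1     36    3              -33
0    S4     31    7              -24
2    S5     27    6              -21
Hence -33.

-33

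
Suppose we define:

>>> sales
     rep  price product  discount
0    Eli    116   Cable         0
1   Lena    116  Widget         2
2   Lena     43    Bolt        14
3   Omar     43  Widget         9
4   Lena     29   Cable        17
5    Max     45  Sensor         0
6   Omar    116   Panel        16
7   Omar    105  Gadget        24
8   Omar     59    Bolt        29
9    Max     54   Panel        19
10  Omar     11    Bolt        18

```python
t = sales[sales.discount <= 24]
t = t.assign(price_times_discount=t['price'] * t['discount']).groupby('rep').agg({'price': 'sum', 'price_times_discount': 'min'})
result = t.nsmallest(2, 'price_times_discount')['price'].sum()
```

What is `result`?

filter rows where discount <= 24:
     rep  price product  discount
0    Eli    116   Cable         0
1   Lena    116  Widget         2
2   Lena     43    Bolt        14
3   Omar     43  Widget         9
4   Lena     29   Cable        17
5    Max     45  Sensor         0
6   Omar    116   Panel        16
7   Omar    105  Gadget        24
9    Max     54   Panel        19
10  Omar     11    Bolt        18
add column price_times_discount = t['price'] * t['discount']:
     rep  price product  discount  price_times_discount
0    Eli    116   Cable         0                     0
1   Lena    116  Widget         2                   232
2   Lena     43    Bolt        14                   602
3   Omar     43  Widget         9                   387
4   Lena     29   Cable        17                   493
5    Max     45  Sensor         0                     0
6   Omar    116   Panel        16                  1856
7   Omar    105  Gadget        24                  2520
9    Max     54   Panel        19                  1026
10  Omar     11    Bolt        18                   198
group by rep: sum(price), min(price_times_discount):
      price  price_times_discount
rep                              
Eli     116                     0
Lena    188                   232
Max      99                     0
Omar    275                   198
take 2 rows with smallest price_times_discount:
     price  price_times_discount
rep                             
Eli    116                     0
Max     99                     0
The sum of column 'price' is 215.

215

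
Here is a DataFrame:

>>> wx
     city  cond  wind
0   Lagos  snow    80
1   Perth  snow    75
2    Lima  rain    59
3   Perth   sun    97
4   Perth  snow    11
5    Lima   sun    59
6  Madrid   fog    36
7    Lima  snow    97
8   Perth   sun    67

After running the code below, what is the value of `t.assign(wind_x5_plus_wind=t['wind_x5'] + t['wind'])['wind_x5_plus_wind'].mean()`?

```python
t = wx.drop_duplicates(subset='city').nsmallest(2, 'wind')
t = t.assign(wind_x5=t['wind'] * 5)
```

285.0

drop duplicate city (keep=first):
     city  cond  wind
0   Lagos  snow    80
1   Perth  snow    75
2    Lima  rain    59
6  Madrid   fog    36
take 2 rows with smallest wind:
     city  cond  wind
6  Madrid   fog    36
2    Lima  rain    59
add column wind_x5 = t['wind'] * 5:
     city  cond  wind  wind_x5
6  Madrid   fog    36      180
2    Lima  rain    59      295
add column wind_x5_plus_wind = t['wind_x5'] + t['wind']:
     city  cond  wind  wind_x5  wind_x5_plus_wind
6  Madrid   fog    36      180                216
2    Lima  rain    59      295                354
The mean of column 'wind_x5_plus_wind' is 285.0.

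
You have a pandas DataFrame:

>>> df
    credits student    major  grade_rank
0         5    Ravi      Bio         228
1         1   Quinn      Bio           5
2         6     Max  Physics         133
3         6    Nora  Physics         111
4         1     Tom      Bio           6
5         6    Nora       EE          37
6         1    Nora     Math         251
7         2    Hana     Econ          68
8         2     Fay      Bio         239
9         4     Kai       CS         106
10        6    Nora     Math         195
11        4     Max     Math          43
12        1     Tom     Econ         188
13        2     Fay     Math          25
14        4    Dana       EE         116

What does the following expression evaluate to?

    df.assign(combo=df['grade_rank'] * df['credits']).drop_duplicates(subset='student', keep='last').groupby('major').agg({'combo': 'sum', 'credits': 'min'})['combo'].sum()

add column combo = df['grade_rank'] * df['credits']:
    credits student    major  grade_rank  combo
0         5    Ravi      Bio         228   1140
1         1   Quinn      Bio           5      5
2         6     Max  Physics         133    798
3         6    Nora  Physics         111    666
4         1     Tom      Bio           6      6
5         6    Nora       EE          37    222
6         1    Nora     Math         251    251
7         2    Hana     Econ          68    136
8         2     Fay      Bio         239    478
9         4     Kai       CS         106    424
10        6    Nora     Math         195   1170
11        4     Max     Math          43    172
12        1     Tom     Econ         188    188
13        2     Fay     Math          25     50
14        4    Dana       EE         116    464
drop duplicate student (keep=last):
    credits student major  grade_rank  combo
0         5    Ravi   Bio         228   1140
1         1   Quinn   Bio           5      5
7         2    Hana  Econ          68    136
9         4     Kai    CS         106    424
10        6    Nora  Math         195   1170
11        4     Max  Math          43    172
12        1     Tom  Econ         188    188
13        2     Fay  Math          25     50
14        4    Dana    EE         116    464
group by major: sum(combo), min(credits):
       combo  credits
major                
Bio     1145        1
CS       424        4
EE       464        4
Econ     324        1
Math    1392        2
So sum() = 3749.

3749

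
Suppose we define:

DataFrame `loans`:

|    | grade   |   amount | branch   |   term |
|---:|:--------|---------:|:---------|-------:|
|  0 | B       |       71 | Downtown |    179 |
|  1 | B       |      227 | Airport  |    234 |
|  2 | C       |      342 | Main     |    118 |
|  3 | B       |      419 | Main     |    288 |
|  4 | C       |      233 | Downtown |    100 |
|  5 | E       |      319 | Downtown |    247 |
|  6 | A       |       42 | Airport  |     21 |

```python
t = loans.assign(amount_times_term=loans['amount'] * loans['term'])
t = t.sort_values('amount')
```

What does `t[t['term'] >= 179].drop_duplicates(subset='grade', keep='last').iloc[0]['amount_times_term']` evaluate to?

78793

add column amount_times_term = loans['amount'] * loans['term']:
  grade  amount    branch  term  amount_times_term
0     B      71  Downtown   179              12709
1     B     227   Airport   234              53118
2     C     342      Main   118              40356
3     B     419      Main   288             120672
4     C     233  Downtown   100              23300
5     E     319  Downtown   247              78793
6     A      42   Airport    21                882
sort by amount:
  grade  amount    branch  term  amount_times_term
6     A      42   Airport    21                882
0     B      71  Downtown   179              12709
1     B     227   Airport   234              53118
4     C     233  Downtown   100              23300
5     E     319  Downtown   247              78793
2     C     342      Main   118              40356
3     B     419      Main   288             120672
filter rows where term >= 179:
  grade  amount    branch  term  amount_times_term
0     B      71  Downtown   179              12709
1     B     227   Airport   234              53118
5     E     319  Downtown   247              78793
3     B     419      Main   288             120672
drop duplicate grade (keep=last):
  grade  amount    branch  term  amount_times_term
5     E     319  Downtown   247              78793
3     B     419      Main   288             120672
Hence 78793.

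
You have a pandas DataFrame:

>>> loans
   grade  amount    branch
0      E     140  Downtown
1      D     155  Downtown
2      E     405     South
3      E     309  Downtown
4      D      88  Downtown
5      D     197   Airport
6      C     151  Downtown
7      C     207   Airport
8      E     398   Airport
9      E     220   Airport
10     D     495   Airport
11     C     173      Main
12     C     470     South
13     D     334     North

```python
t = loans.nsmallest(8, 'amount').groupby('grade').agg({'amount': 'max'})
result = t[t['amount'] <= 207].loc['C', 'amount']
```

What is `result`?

207

take 8 rows with smallest amount:
   grade  amount    branch
4      D      88  Downtown
0      E     140  Downtown
6      C     151  Downtown
1      D     155  Downtown
11     C     173      Main
5      D     197   Airport
7      C     207   Airport
9      E     220   Airport
group by grade, max of amount:
       amount
grade        
C         207
D         197
E         220
filter rows where amount <= 207:
       amount
grade        
C         207
D         197
Hence 207.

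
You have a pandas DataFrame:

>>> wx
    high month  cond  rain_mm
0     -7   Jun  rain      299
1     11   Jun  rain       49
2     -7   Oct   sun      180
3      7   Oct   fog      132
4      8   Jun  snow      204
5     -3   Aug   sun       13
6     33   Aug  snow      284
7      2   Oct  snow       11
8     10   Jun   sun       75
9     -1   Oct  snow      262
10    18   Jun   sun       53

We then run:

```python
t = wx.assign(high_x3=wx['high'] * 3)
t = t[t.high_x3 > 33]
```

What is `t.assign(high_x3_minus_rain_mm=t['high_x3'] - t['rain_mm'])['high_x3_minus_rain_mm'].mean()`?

add column high_x3 = wx['high'] * 3:
    high month  cond  rain_mm  high_x3
0     -7   Jun  rain      299      -21
1     11   Jun  rain       49       33
2     -7   Oct   sun      180      -21
3      7   Oct   fog      132       21
4      8   Jun  snow      204       24
5     -3   Aug   sun       13       -9
6     33   Aug  snow      284       99
7      2   Oct  snow       11        6
8     10   Jun   sun       75       30
9     -1   Oct  snow      262       -3
10    18   Jun   sun       53       54
filter rows where high_x3 > 33:
    high month  cond  rain_mm  high_x3
6     33   Aug  snow      284       99
10    18   Jun   sun       53       54
add column high_x3_minus_rain_mm = t['high_x3'] - t['rain_mm']:
    high month  cond  rain_mm  high_x3  high_x3_minus_rain_mm
6     33   Aug  snow      284       99                   -185
10    18   Jun   sun       53       54                      1
Finally, mean of column 'high_x3_minus_rain_mm' = -92.0.

-92.0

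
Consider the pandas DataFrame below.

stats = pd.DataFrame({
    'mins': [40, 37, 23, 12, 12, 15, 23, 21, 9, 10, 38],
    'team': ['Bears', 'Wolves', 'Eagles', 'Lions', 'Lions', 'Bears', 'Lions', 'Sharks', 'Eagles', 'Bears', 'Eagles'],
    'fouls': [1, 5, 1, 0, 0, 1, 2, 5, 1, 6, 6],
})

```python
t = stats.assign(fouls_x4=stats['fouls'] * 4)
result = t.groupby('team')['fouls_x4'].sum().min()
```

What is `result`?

add column fouls_x4 = stats['fouls'] * 4:
    mins    team  fouls  fouls_x4
0     40   Bears      1         4
1     37  Wolves      5        20
2     23  Eagles      1         4
3     12   Lions      0         0
4     12   Lions      0         0
5     15   Bears      1         4
6     23   Lions      2         8
7     21  Sharks      5        20
8      9  Eagles      1         4
9     10   Bears      6        24
10    38  Eagles      6        24
group by team, sum of fouls_x4:
team
Bears     32
Eagles    32
Lions      8
Sharks    20
Wolves    20
Name: fouls_x4, dtype: int64
The min of the resulting series is 8.

8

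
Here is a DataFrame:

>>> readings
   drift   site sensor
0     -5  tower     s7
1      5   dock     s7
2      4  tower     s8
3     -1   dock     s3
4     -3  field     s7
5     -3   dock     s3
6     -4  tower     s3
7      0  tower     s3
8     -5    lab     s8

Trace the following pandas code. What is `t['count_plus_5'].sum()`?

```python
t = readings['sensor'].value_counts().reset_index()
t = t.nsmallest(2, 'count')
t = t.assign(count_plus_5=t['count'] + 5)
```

15

value_counts of sensor:
sensor
s3    4
s7    3
s8    2
Name: count, dtype: int64
reset_index():
  sensor  count
0     s3      4
1     s7      3
2     s8      2
take 2 rows with smallest count:
  sensor  count
2     s8      2
1     s7      3
add column count_plus_5 = t['count'] + 5:
  sensor  count  count_plus_5
2     s8      2             7
1     s7      3             8
The sum of column 'count_plus_5' is 15.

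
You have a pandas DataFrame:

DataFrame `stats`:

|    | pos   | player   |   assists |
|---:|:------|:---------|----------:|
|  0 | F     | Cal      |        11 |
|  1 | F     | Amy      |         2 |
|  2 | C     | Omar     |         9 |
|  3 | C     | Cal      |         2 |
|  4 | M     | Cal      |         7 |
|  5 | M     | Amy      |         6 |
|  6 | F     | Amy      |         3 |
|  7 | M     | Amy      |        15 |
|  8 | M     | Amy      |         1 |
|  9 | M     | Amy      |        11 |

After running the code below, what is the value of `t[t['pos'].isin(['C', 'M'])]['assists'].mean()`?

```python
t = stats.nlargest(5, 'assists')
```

10.5

take 5 rows with largest assists:
  pos player  assists
7   M    Amy       15
0   F    Cal       11
9   M    Amy       11
2   C   Omar        9
4   M    Cal        7
filter rows where pos in ['C', 'M']:
  pos player  assists
7   M    Amy       15
9   M    Amy       11
2   C   Omar        9
4   M    Cal        7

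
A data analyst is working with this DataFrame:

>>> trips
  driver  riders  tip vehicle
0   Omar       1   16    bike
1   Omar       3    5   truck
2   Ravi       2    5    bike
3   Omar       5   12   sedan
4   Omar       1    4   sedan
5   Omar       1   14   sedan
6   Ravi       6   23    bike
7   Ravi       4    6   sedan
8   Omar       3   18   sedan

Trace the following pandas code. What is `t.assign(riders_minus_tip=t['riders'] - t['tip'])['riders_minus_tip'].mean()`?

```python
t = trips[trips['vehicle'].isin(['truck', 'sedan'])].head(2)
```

-4.5

filter rows where vehicle in ['truck', 'sedan']:
  driver  riders  tip vehicle
1   Omar       3    5   truck
3   Omar       5   12   sedan
4   Omar       1    4   sedan
5   Omar       1   14   sedan
7   Ravi       4    6   sedan
8   Omar       3   18   sedan
take first 2 rows:
  driver  riders  tip vehicle
1   Omar       3    5   truck
3   Omar       5   12   sedan
add column riders_minus_tip = t['riders'] - t['tip']:
  driver  riders  tip vehicle  riders_minus_tip
1   Omar       3    5   truck                -2
3   Omar       5   12   sedan                -7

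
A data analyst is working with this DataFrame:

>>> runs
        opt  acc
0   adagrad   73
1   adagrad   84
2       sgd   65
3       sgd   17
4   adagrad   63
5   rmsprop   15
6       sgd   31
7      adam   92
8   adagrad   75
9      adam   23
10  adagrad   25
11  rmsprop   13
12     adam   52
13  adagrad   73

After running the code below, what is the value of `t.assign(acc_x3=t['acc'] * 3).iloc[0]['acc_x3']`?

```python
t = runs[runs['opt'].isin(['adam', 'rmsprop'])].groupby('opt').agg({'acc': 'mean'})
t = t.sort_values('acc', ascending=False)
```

filter rows where opt in ['adam', 'rmsprop']:
        opt  acc
5   rmsprop   15
7      adam   92
9      adam   23
11  rmsprop   13
12     adam   52
group by opt, mean of acc:
               acc
opt               
adam     55.666667
rmsprop  14.000000
sort by acc descending:
               acc
opt               
adam     55.666667
rmsprop  14.000000
add column acc_x3 = t['acc'] * 3:
               acc  acc_x3
opt                       
adam     55.666667   167.0
rmsprop  14.000000    42.0

167.0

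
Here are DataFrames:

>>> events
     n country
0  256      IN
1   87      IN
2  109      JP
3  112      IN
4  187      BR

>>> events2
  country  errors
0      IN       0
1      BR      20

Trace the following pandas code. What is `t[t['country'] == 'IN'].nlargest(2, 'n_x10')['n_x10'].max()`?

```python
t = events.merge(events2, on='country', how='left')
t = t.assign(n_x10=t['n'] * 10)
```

merge on 'country' (how='left') → 5 rows:
     n country  errors
0  256      IN     0.0
1   87      IN     0.0
2  109      JP     NaN
3  112      IN     0.0
4  187      BR    20.0
add column n_x10 = t['n'] * 10:
     n country  errors  n_x10
0  256      IN     0.0   2560
1   87      IN     0.0    870
2  109      JP     NaN   1090
3  112      IN     0.0   1120
4  187      BR    20.0   1870
filter rows where country == 'IN':
     n country  errors  n_x10
0  256      IN     0.0   2560
1   87      IN     0.0    870
3  112      IN     0.0   1120
take 2 rows with largest n_x10:
     n country  errors  n_x10
0  256      IN     0.0   2560
3  112      IN     0.0   1120
Then the max of column 'n_x10': 2560

2560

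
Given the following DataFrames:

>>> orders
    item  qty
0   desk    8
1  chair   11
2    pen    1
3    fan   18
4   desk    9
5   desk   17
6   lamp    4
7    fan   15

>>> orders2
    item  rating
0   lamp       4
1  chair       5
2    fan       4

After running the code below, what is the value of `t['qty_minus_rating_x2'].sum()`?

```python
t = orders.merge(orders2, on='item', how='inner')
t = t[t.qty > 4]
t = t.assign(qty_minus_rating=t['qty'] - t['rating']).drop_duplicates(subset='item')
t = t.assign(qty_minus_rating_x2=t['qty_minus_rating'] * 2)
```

40

merge on 'item' (how='inner') → 4 rows:
    item  qty  rating
0  chair   11       5
1    fan   18       4
2   lamp    4       4
3    fan   15       4
filter rows where qty > 4:
    item  qty  rating
0  chair   11       5
1    fan   18       4
3    fan   15       4
add column qty_minus_rating = t['qty'] - t['rating']:
    item  qty  rating  qty_minus_rating
0  chair   11       5                 6
1    fan   18       4                14
3    fan   15       4                11
drop duplicate item (keep=first):
    item  qty  rating  qty_minus_rating
0  chair   11       5                 6
1    fan   18       4                14
add column qty_minus_rating_x2 = t['qty_minus_rating'] * 2:
    item  qty  rating  qty_minus_rating  qty_minus_rating_x2
0  chair   11       5                 6                   12
1    fan   18       4                14                   28
The sum of column 'qty_minus_rating_x2' is 40.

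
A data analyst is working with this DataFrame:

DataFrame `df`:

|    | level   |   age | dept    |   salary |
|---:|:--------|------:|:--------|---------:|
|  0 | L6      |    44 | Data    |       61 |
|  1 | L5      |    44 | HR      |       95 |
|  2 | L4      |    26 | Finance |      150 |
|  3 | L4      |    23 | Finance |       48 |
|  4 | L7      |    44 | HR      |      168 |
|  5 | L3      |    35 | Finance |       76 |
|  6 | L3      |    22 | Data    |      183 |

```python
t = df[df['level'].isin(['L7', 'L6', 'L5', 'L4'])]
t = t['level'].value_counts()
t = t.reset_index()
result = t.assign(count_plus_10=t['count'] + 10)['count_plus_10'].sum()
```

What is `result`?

45

filter rows where level in ['L7', 'L6', 'L5', 'L4']:
  level  age     dept  salary
0    L6   44     Data      61
1    L5   44       HR      95
2    L4   26  Finance     150
3    L4   23  Finance      48
4    L7   44       HR     168
value_counts of level:
level
L4    2
L6    1
L5    1
L7    1
Name: count, dtype: int64
reset_index():
  level  count
0    L4      2
1    L6      1
2    L5      1
3    L7      1
add column count_plus_10 = t['count'] + 10:
  level  count  count_plus_10
0    L4      2             12
1    L6      1             11
2    L5      1             11
3    L7      1             11
Taking the sum of column 'count_plus_10' gives 45.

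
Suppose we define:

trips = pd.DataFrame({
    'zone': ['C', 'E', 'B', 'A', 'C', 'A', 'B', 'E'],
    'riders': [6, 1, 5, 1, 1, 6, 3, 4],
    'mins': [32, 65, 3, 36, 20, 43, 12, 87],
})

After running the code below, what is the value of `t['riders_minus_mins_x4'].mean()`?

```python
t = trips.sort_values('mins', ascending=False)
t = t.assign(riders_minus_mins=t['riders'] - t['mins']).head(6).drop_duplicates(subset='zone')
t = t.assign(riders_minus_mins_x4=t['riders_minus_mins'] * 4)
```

sort by mins descending:
  zone  riders  mins
7    E       4    87
1    E       1    65
5    A       6    43
3    A       1    36
0    C       6    32
4    C       1    20
6    B       3    12
2    B       5     3
add column riders_minus_mins = t['riders'] - t['mins']:
  zone  riders  mins  riders_minus_mins
7    E       4    87                -83
1    E       1    65                -64
5    A       6    43                -37
3    A       1    36                -35
0    C       6    32                -26
4    C       1    20                -19
6    B       3    12                 -9
2    B       5     3                  2
take first 6 rows:
  zone  riders  mins  riders_minus_mins
7    E       4    87                -83
1    E       1    65                -64
5    A       6    43                -37
3    A       1    36                -35
0    C       6    32                -26
4    C       1    20                -19
drop duplicate zone (keep=first):
  zone  riders  mins  riders_minus_mins
7    E       4    87                -83
5    A       6    43                -37
0    C       6    32                -26
add column riders_minus_mins_x4 = t['riders_minus_mins'] * 4:
  zone  riders  mins  riders_minus_mins  riders_minus_mins_x4
7    E       4    87                -83                  -332
5    A       6    43                -37                  -148
0    C       6    32                -26                  -104
Taking the mean of column 'riders_minus_mins_x4' gives -194.666666667.

-194.666666667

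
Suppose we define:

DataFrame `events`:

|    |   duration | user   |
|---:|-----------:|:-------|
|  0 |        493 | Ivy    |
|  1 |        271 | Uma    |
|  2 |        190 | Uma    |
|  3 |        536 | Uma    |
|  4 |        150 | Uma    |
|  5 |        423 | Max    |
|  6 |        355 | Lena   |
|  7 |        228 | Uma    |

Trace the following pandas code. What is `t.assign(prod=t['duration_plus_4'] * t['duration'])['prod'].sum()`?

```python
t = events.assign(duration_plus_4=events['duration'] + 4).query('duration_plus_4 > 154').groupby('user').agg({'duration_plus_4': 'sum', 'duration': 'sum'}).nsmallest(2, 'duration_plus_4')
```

308066

add column duration_plus_4 = events['duration'] + 4:
   duration  user  duration_plus_4
0       493   Ivy              497
1       271   Uma              275
2       190   Uma              194
3       536   Uma              540
4       150   Uma              154
5       423   Max              427
6       355  Lena              359
7       228   Uma              232
filter rows where duration_plus_4 > 154:
   duration  user  duration_plus_4
0       493   Ivy              497
1       271   Uma              275
2       190   Uma              194
3       536   Uma              540
5       423   Max              427
6       355  Lena              359
7       228   Uma              232
group by user: sum(duration_plus_4), sum(duration):
      duration_plus_4  duration
user                           
Ivy               497       493
Lena              359       355
Max               427       423
Uma              1241      1225
take 2 rows with smallest duration_plus_4:
      duration_plus_4  duration
user                           
Lena              359       355
Max               427       423
add column prod = t['duration_plus_4'] * t['duration']:
      duration_plus_4  duration    prod
user                                   
Lena              359       355  127445
Max               427       423  180621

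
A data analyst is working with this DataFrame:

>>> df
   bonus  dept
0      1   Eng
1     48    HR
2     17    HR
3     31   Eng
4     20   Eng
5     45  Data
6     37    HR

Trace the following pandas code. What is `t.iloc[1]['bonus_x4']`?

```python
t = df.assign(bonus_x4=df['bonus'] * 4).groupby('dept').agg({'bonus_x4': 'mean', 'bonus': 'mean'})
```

69.3333333333

add column bonus_x4 = df['bonus'] * 4:
   bonus  dept  bonus_x4
0      1   Eng         4
1     48    HR       192
2     17    HR        68
3     31   Eng       124
4     20   Eng        80
5     45  Data       180
6     37    HR       148
group by dept: mean(bonus_x4), mean(bonus):
        bonus_x4      bonus
dept                       
Data  180.000000  45.000000
Eng    69.333333  17.333333
HR    136.000000  34.000000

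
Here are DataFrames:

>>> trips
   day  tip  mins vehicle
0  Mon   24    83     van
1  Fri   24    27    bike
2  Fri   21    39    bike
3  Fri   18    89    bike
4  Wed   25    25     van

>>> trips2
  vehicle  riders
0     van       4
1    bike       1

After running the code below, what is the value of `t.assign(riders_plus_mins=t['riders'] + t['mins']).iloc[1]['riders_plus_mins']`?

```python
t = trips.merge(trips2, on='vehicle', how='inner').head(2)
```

merge on 'vehicle' (how='inner') → 5 rows:
   day  tip  mins vehicle  riders
0  Mon   24    83     van       4
1  Fri   24    27    bike       1
2  Fri   21    39    bike       1
3  Fri   18    89    bike       1
4  Wed   25    25     van       4
take first 2 rows:
   day  tip  mins vehicle  riders
0  Mon   24    83     van       4
1  Fri   24    27    bike       1
add column riders_plus_mins = t['riders'] + t['mins']:
   day  tip  mins vehicle  riders  riders_plus_mins
0  Mon   24    83     van       4                87
1  Fri   24    27    bike       1                28
So iloc[1]['riders_plus_mins'] = 28.

28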